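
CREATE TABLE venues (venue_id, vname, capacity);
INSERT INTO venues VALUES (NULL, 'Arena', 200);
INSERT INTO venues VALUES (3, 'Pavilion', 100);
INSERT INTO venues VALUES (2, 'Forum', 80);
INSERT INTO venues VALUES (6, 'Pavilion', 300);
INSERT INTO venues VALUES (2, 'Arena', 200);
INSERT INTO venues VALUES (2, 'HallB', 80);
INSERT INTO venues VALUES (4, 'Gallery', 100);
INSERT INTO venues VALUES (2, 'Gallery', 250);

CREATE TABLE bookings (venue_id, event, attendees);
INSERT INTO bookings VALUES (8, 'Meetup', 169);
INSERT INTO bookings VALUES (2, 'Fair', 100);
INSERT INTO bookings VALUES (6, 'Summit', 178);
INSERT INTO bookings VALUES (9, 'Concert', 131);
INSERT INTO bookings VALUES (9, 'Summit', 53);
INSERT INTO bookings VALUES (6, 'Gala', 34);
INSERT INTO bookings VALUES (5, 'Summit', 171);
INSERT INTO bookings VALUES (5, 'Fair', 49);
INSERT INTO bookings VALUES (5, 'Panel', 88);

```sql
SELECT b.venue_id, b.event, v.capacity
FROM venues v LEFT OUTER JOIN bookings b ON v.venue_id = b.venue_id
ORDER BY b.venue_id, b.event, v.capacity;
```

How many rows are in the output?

LEFT JOIN keeps every row from `venues`; unmatched rows get NULL for `bookings`'s columns.
Matching on v.venue_id = b.venue_id. A NULL in a compared column never satisfies the condition.
- v row (venue_id=NULL): no match → kept, b columns NULL.
- v row (venue_id=3): no match → kept, b columns NULL.
- v row (venue_id=2): matches 1 b row(s) → 1 output row(s).
- v row (venue_id=6): matches 2 b row(s) → 2 output row(s).
- v row (venue_id=2): matches 1 b row(s) → 1 output row(s).
- v row (venue_id=2): matches 1 b row(s) → 1 output row(s).
- v row (venue_id=4): no match → kept, b columns NULL.
- v row (venue_id=2): matches 1 b row(s) → 1 output row(s).
Total: 6 matched + 3 padded = 9 rows.

9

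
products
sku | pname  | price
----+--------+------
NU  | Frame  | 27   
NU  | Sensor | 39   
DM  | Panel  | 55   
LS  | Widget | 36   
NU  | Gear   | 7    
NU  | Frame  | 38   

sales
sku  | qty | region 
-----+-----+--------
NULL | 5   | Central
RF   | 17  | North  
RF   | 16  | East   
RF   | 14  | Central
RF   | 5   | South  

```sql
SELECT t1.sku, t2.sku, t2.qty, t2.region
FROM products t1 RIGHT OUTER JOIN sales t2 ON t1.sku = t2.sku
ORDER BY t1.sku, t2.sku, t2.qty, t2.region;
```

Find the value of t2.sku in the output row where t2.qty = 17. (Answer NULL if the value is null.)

RF

RIGHT JOIN keeps every row from `sales`; unmatched rows get NULL for `products`'s columns.
Matching on t1.sku = t2.sku. A NULL in a compared column never satisfies the condition.
- t1 row (sku=NU): no match.
- t1 row (sku=NU): no match.
- t1 row (sku=DM): no match.
- t1 row (sku=LS): no match.
- t1 row (sku=NU): no match.
- t1 row (sku=NU): no match.
- plus 5 unmatched t2 row(s), each kept with NULL t1 columns.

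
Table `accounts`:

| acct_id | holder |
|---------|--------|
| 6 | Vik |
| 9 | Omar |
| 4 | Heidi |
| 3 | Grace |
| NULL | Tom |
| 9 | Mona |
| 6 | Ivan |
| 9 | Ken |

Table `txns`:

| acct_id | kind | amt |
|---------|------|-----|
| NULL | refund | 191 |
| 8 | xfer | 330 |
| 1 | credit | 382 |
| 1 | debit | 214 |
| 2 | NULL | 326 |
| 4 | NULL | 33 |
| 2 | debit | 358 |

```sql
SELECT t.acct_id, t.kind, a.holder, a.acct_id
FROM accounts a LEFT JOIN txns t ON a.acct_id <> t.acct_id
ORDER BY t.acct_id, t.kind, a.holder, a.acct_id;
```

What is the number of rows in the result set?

LEFT JOIN keeps every row from `accounts`; unmatched rows get NULL for `txns`'s columns.
Matching on a.acct_id <> t.acct_id. A NULL in a compared column never satisfies the condition.
- a row (acct_id=6): matches 6 t row(s) → 6 output row(s).
- a row (acct_id=9): matches 6 t row(s) → 6 output row(s).
- a row (acct_id=4): matches 5 t row(s) → 5 output row(s).
- a row (acct_id=3): matches 6 t row(s) → 6 output row(s).
- a row (acct_id=NULL): no match → kept, t columns NULL.
- a row (acct_id=9): matches 6 t row(s) → 6 output row(s).
- a row (acct_id=6): matches 6 t row(s) → 6 output row(s).
- a row (acct_id=9): matches 6 t row(s) → 6 output row(s).
Total: 41 matched + 1 padded = 42 rows.

42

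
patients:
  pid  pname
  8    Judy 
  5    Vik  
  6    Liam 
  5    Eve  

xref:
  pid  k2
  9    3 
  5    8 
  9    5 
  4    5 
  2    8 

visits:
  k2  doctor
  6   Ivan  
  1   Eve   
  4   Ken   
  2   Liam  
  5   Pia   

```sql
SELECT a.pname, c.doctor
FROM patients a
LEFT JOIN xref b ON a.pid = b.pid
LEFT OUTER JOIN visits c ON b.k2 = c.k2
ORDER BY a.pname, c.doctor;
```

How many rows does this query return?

4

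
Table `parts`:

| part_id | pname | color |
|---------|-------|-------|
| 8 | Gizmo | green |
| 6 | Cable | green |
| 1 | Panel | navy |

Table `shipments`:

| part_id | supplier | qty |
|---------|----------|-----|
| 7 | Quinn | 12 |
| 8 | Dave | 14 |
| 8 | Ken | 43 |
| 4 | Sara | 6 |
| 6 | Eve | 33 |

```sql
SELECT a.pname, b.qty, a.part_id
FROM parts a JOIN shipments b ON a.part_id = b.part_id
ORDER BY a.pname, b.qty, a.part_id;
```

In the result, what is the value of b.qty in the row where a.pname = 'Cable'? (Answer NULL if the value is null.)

33

INNER JOIN keeps only pairs where the ON condition holds.
Matching on a.part_id = b.part_id.
Matched pairs: 3.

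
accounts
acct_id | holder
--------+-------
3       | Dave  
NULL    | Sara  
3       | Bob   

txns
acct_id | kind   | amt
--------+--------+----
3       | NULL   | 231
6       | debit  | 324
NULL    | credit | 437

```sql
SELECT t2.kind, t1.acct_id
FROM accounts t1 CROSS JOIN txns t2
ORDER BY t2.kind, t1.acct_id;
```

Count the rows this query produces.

CROSS JOIN pairs every row of `accounts` with every row of `txns`: 3 × 3 = 9 rows.

9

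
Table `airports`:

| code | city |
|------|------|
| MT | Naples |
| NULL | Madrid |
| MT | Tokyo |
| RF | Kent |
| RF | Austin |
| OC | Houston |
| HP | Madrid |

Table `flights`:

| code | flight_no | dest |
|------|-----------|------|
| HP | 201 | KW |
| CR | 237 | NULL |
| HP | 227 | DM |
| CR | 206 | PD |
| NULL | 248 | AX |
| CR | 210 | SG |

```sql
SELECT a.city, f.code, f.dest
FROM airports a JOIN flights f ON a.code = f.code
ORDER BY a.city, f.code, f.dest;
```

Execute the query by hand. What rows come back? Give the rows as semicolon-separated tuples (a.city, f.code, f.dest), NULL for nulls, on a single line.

(Madrid, HP, DM); (Madrid, HP, KW)

INNER JOIN keeps only pairs where the ON condition holds.
Matching on a.code = f.code. A NULL in a compared column never satisfies the condition.
- a (code=MT) has no partner → excluded.
- a (code=NULL) has no partner → excluded.
- a (code=MT) has no partner → excluded.
- a (code=RF) has no partner → excluded.
- a (code=RF) has no partner → excluded.
- a (code=OC) has no partner → excluded.
- a (code=HP) pairs with 2 row(s) of f.
After projecting and ordering:
a.city | f.code | f.dest
Madrid | HP | DM
Madrid | HP | KW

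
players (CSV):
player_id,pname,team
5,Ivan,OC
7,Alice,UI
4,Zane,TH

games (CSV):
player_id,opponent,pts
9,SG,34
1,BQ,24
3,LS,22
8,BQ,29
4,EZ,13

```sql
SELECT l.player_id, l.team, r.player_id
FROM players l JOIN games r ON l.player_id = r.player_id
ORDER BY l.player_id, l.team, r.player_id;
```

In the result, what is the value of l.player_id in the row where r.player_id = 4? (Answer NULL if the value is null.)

4

INNER JOIN keeps only pairs where the ON condition holds.
Matching on l.player_id = r.player_id.
- player_id=5: no matching r row, dropped.
- player_id=7: no matching r row, dropped.
- player_id=4: 1 matching r row(s), so 1 row(s) emitted.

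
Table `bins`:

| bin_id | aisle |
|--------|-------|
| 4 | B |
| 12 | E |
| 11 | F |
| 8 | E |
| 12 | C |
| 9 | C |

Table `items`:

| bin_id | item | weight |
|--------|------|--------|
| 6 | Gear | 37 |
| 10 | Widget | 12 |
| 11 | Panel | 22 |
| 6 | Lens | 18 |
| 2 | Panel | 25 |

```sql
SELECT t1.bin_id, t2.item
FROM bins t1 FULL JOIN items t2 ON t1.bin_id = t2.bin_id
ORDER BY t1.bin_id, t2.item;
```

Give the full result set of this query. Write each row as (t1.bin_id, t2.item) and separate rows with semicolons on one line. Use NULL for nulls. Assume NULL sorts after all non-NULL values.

(4, NULL); (8, NULL); (9, NULL); (11, Panel); (12, NULL); (12, NULL); (NULL, Gear); (NULL, Lens); (NULL, Panel); (NULL, Widget)

FULL OUTER JOIN keeps every row from both sides; unmatched rows get NULL for the other side's columns.
Matching on t1.bin_id = t2.bin_id.
Matched pairs: 1; unmatched t1 rows kept: 5; unmatched t2 rows kept: 4.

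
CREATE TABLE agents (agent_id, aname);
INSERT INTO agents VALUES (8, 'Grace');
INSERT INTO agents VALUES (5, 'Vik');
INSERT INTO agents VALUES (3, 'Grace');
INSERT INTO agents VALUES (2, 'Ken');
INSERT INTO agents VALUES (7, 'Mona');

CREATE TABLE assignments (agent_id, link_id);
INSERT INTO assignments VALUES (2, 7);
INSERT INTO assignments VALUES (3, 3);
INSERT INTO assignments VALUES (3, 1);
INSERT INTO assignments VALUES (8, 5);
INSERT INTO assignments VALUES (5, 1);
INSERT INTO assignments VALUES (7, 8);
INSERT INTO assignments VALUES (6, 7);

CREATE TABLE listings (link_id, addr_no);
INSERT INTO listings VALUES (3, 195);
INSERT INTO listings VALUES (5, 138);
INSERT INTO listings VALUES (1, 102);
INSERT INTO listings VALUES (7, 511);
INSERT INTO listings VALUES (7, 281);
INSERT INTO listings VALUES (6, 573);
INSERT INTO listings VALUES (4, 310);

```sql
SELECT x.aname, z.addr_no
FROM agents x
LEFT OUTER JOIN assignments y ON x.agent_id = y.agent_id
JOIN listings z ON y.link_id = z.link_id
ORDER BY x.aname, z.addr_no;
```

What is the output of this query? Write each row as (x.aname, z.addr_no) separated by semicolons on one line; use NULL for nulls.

Evaluate left to right. First `agents x LEFT JOIN assignments y` on agent_id: 6 row(s).
Then INNER JOIN `listings z` on link_id: keep only rows whose y.link_id appears in z.

(Grace, 102); (Grace, 138); (Grace, 195); (Ken, 281); (Ken, 511); (Vik, 102)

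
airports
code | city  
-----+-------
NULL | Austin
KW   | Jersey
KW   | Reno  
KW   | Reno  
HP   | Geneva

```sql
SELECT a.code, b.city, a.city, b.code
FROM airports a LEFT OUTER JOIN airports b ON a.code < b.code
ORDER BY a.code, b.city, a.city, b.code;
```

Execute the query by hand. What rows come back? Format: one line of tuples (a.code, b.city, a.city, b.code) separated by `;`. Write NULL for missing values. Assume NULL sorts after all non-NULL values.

(HP, Jersey, Geneva, KW); (HP, Reno, Geneva, KW); (HP, Reno, Geneva, KW); (KW, NULL, Jersey, NULL); (KW, NULL, Reno, NULL); (KW, NULL, Reno, NULL); (NULL, NULL, Austin, NULL)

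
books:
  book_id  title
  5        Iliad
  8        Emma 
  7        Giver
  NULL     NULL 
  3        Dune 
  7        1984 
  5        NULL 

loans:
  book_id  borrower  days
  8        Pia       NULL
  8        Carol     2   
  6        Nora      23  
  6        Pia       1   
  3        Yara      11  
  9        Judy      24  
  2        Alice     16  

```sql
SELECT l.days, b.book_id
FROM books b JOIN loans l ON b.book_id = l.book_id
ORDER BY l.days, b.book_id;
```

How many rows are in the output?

3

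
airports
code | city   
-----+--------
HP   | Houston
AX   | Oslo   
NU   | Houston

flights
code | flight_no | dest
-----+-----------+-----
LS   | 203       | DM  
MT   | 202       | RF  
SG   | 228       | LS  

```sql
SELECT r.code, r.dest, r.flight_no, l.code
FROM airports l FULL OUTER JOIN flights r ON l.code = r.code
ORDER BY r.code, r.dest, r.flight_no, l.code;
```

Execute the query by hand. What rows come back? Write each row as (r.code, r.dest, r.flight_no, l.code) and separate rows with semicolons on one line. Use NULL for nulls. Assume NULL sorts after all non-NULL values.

(LS, DM, 203, NULL); (MT, RF, 202, NULL); (SG, LS, 228, NULL); (NULL, NULL, NULL, AX); (NULL, NULL, NULL, HP); (NULL, NULL, NULL, NU)

FULL OUTER JOIN keeps every row from both sides; unmatched rows get NULL for the other side's columns.
Matching on l.code = r.code.
- l[0] code=HP → no match; kept with NULLs on the r side.
- l[1] code=AX → no match; kept with NULLs on the r side.
- l[2] code=NU → no match; kept with NULLs on the r side.
- 3 r row(s) had no l match → kept, l columns NULL.
After projecting and ordering:
r.code | r.dest | r.flight_no | l.code
LS | DM | 203 | NULL
MT | RF | 202 | NULL
SG | LS | 228 | NULL
NULL | NULL | NULL | AX
NULL | NULL | NULL | HP
NULL | NULL | NULL | NU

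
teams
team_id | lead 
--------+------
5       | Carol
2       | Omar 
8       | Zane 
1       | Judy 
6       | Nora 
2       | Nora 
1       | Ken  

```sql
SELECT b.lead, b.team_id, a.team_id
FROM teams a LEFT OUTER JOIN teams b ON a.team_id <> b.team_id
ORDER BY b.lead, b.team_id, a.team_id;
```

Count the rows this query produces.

38

LEFT JOIN keeps every row from `teams a`; unmatched rows get NULL for `teams b`'s columns.
Matching on a.team_id <> b.team_id.
Matched pairs: 38; unmatched a rows kept: 0.
Total: 38 rows.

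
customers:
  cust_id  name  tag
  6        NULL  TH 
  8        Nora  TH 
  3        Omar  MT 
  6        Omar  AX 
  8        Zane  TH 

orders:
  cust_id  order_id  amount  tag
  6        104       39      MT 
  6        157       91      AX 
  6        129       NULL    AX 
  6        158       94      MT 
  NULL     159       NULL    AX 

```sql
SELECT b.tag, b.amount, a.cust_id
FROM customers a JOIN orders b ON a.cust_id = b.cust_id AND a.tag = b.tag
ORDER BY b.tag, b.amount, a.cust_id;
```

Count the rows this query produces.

2

INNER JOIN keeps only pairs where the ON condition holds.
Matching on a.cust_id = b.cust_id AND a.tag = b.tag. A NULL in a compared column never satisfies the condition.
- a[0] cust_id=6, tag=TH → no match; dropped.
- a[1] cust_id=8, tag=TH → no match; dropped.
- a[2] cust_id=3, tag=MT → no match; dropped.
- a[3] cust_id=6, tag=AX → 2 match(es) in b → 2 row(s).
- a[4] cust_id=8, tag=TH → no match; dropped.
Total: 2 rows.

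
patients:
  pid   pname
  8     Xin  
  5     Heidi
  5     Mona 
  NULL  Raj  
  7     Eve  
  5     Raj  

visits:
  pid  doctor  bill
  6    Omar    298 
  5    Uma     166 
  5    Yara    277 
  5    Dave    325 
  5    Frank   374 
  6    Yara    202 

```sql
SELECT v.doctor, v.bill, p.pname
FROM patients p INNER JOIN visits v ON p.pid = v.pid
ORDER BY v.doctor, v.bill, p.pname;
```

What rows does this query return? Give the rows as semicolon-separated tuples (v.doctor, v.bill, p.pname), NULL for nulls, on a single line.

(Dave, 325, Heidi); (Dave, 325, Mona); (Dave, 325, Raj); (Frank, 374, Heidi); (Frank, 374, Mona); (Frank, 374, Raj); (Uma, 166, Heidi); (Uma, 166, Mona); (Uma, 166, Raj); (Yara, 277, Heidi); (Yara, 277, Mona); (Yara, 277, Raj)

INNER JOIN keeps only pairs where the ON condition holds.
Matching on p.pid = v.pid. A NULL in a compared column never satisfies the condition.
Matched pairs: 12.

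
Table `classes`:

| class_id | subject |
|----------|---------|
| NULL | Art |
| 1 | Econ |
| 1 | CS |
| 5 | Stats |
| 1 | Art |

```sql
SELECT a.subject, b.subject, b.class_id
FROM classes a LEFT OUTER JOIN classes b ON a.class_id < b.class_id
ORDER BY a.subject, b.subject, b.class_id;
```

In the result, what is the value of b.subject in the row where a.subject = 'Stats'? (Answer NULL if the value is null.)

LEFT JOIN keeps every row from `classes a`; unmatched rows get NULL for `classes b`'s columns.
Matching on a.class_id < b.class_id. A NULL in a compared column never satisfies the condition.
- class_id=NULL: no b row matches, row kept with b columns NULL.
- class_id=1: 1 matching b row(s), so 1 row(s) emitted.
- class_id=1: 1 matching b row(s), so 1 row(s) emitted.
- class_id=5: no b row matches, row kept with b columns NULL.
- class_id=1: 1 matching b row(s), so 1 row(s) emitted.

NULL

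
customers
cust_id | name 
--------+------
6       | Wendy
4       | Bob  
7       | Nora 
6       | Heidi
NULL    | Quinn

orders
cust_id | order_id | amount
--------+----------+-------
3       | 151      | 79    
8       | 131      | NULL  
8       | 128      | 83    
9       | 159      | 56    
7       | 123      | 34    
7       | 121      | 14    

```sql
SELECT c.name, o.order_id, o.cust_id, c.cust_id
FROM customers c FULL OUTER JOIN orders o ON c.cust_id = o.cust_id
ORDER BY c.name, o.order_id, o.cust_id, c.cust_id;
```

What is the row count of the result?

10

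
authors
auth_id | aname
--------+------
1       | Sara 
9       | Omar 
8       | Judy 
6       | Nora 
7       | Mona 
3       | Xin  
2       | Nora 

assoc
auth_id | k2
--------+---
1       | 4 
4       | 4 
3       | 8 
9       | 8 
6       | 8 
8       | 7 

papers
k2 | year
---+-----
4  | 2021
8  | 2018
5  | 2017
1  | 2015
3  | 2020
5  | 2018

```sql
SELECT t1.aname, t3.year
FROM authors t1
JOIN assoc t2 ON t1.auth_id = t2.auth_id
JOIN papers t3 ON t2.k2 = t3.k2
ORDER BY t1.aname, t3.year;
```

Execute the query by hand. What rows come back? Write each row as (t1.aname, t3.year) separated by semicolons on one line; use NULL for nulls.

Joins associate left-to-right: authors INNER JOIN assoc on auth_id gives 5 intermediate row(s).
Then INNER JOIN `papers t3` on k2: keep only rows whose t2.k2 appears in t3.

(Nora, 2018); (Omar, 2018); (Sara, 2021); (Xin, 2018)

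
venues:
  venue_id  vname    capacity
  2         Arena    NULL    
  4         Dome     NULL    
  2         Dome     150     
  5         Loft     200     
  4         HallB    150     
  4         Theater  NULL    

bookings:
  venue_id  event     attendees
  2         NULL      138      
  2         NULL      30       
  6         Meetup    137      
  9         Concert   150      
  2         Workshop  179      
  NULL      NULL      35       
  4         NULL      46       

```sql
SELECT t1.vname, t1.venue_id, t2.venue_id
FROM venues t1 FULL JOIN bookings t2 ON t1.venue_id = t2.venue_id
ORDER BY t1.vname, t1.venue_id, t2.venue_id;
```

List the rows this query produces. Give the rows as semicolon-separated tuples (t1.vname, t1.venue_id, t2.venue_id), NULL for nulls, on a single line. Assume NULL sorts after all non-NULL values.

FULL OUTER JOIN keeps every row from both sides; unmatched rows get NULL for the other side's columns.
Matching on t1.venue_id = t2.venue_id. A NULL in a compared column never satisfies the condition.
Matched pairs: 9; unmatched t1 rows kept: 1; unmatched t2 rows kept: 3.

(Arena, 2, 2); (Arena, 2, 2); (Arena, 2, 2); (Dome, 2, 2); (Dome, 2, 2); (Dome, 2, 2); (Dome, 4, 4); (HallB, 4, 4); (Loft, 5, NULL); (Theater, 4, 4); (NULL, NULL, 6); (NULL, NULL, 9); (NULL, NULL, NULL)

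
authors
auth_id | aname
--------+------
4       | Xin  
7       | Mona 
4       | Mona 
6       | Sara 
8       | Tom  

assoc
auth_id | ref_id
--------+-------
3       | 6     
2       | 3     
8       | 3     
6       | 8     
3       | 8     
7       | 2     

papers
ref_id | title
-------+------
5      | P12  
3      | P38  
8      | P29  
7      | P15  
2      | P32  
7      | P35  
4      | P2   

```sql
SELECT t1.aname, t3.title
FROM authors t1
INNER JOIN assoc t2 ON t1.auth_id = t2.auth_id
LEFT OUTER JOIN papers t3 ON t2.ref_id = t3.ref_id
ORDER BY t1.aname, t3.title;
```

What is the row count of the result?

3

Joins associate left-to-right: authors INNER JOIN assoc on auth_id gives 3 intermediate row(s).
Then LEFT JOIN `papers t3` on ref_id: each of those 3 rows is kept; rows whose t2.ref_id has no match in t3 get NULL for t3's columns.
Result: 3 row(s).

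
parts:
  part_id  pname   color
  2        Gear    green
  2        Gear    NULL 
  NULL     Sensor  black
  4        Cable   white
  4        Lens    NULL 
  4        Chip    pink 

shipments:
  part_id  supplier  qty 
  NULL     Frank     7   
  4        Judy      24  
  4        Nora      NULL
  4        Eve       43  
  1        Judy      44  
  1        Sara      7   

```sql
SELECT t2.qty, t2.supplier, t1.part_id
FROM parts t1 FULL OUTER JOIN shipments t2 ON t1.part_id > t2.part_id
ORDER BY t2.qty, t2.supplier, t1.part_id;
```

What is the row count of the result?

15

FULL OUTER JOIN keeps every row from both sides; unmatched rows get NULL for the other side's columns.
Matching on t1.part_id > t2.part_id. A NULL in a compared column never satisfies the condition.
- t1[0] part_id=2 → 2 match(es) in t2 → 2 row(s).
- t1[1] part_id=2 → 2 match(es) in t2 → 2 row(s).
- t1[2] part_id=NULL → no match; kept with NULLs on the t2 side.
- t1[3] part_id=4 → 2 match(es) in t2 → 2 row(s).
- t1[4] part_id=4 → 2 match(es) in t2 → 2 row(s).
- t1[5] part_id=4 → 2 match(es) in t2 → 2 row(s).
- plus 4 unmatched t2 row(s), each kept with NULL t1 columns.
Total: 10 matched + 5 padded = 15 rows.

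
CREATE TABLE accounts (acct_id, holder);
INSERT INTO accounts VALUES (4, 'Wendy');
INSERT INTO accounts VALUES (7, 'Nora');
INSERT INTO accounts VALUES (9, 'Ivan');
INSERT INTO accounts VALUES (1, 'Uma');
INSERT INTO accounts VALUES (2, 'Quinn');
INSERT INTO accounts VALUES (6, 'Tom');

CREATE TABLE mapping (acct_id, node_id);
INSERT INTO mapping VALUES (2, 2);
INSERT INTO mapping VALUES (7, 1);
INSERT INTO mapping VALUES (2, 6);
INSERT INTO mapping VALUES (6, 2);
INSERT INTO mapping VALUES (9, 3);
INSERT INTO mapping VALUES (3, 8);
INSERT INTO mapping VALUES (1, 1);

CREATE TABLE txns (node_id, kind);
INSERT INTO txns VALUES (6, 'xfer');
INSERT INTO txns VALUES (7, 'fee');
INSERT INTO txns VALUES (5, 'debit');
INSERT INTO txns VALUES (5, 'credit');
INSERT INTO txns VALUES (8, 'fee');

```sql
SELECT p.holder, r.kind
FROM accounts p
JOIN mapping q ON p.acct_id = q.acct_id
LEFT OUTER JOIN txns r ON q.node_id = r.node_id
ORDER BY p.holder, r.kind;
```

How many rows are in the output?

6

Joins associate left-to-right: accounts INNER JOIN mapping on acct_id gives 6 intermediate row(s).
Then LEFT JOIN `txns r` on node_id: each of those 6 rows is kept; rows whose q.node_id has no match in r get NULL for r's columns.
Result: 6 row(s).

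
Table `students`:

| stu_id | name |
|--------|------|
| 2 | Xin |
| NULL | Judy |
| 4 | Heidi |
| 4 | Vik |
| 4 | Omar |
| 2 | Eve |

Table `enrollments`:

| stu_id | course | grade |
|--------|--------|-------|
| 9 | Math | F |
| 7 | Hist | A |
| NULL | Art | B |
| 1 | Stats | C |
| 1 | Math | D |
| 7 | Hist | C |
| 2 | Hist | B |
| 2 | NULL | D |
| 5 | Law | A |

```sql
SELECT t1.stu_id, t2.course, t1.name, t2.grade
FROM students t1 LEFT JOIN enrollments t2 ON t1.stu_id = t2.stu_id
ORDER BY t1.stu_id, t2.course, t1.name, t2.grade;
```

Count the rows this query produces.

8

LEFT JOIN keeps every row from `students`; unmatched rows get NULL for `enrollments`'s columns.
Matching on t1.stu_id = t2.stu_id. A NULL in a compared column never satisfies the condition.
Matched pairs: 4; unmatched t1 rows kept: 4.
Total: 4 matched + 4 padded = 8 rows.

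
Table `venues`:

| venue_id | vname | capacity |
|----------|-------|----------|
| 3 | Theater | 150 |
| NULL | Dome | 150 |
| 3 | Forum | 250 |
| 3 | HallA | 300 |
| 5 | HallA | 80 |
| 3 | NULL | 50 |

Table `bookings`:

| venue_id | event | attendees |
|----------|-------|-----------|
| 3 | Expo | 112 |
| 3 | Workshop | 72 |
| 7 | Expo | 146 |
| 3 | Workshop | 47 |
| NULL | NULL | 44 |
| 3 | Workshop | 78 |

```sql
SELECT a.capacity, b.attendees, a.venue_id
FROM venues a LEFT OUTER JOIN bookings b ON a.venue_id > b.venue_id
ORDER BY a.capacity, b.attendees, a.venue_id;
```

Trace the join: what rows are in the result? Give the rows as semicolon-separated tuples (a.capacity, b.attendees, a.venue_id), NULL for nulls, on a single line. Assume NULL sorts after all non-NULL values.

(50, NULL, 3); (80, 47, 5); (80, 72, 5); (80, 78, 5); (80, 112, 5); (150, NULL, 3); (150, NULL, NULL); (250, NULL, 3); (300, NULL, 3)

LEFT JOIN keeps every row from `venues`; unmatched rows get NULL for `bookings`'s columns.
Matching on a.venue_id > b.venue_id. A NULL in a compared column never satisfies the condition.
- a[0] venue_id=3 → no match; kept with NULLs on the b side.
- a[1] venue_id=NULL → no match; kept with NULLs on the b side.
- a[2] venue_id=3 → no match; kept with NULLs on the b side.
- a[3] venue_id=3 → no match; kept with NULLs on the b side.
- a[4] venue_id=5 → 4 match(es) in b → 4 row(s).
- a[5] venue_id=3 → no match; kept with NULLs on the b side.
After projecting and ordering:
a.capacity | b.attendees | a.venue_id
50 | NULL | 3
80 | 47 | 5
80 | 72 | 5
80 | 78 | 5
80 | 112 | 5
150 | NULL | 3
150 | NULL | NULL
250 | NULL | 3
300 | NULL | 3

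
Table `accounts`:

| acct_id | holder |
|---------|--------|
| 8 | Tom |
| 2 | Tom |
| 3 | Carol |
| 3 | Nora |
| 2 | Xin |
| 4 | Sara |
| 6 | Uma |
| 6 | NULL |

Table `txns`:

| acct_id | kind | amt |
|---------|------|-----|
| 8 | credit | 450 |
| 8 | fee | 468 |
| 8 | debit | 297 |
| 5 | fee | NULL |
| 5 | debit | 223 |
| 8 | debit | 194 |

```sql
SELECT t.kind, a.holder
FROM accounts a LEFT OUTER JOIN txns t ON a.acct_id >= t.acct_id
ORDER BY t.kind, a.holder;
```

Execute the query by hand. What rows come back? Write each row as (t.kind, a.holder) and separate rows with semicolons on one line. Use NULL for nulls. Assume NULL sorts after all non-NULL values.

(credit, Tom); (debit, Tom); (debit, Tom); (debit, Tom); (debit, Uma); (debit, NULL); (fee, Tom); (fee, Tom); (fee, Uma); (fee, NULL); (NULL, Carol); (NULL, Nora); (NULL, Sara); (NULL, Tom); (NULL, Xin)

LEFT JOIN keeps every row from `accounts`; unmatched rows get NULL for `txns`'s columns.
Matching on a.acct_id >= t.acct_id.
- acct_id=8: 6 matching t row(s), so 6 row(s) emitted.
- acct_id=2: no t row matches, row kept with t columns NULL.
- acct_id=3: no t row matches, row kept with t columns NULL.
- acct_id=3: no t row matches, row kept with t columns NULL.
- acct_id=2: no t row matches, row kept with t columns NULL.
- acct_id=4: no t row matches, row kept with t columns NULL.
- acct_id=6: 2 matching t row(s), so 2 row(s) emitted.
- acct_id=6: 2 matching t row(s), so 2 row(s) emitted.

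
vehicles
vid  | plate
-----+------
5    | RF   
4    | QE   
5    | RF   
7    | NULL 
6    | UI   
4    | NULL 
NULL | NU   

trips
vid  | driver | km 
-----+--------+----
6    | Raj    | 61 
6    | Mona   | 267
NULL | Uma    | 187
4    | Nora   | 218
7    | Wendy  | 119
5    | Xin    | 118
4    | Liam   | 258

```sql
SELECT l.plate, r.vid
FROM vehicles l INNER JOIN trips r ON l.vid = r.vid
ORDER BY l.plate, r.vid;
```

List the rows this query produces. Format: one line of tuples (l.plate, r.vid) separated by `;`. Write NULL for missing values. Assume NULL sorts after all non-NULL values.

(QE, 4); (QE, 4); (RF, 5); (RF, 5); (UI, 6); (UI, 6); (NULL, 4); (NULL, 4); (NULL, 7)

INNER JOIN keeps only pairs where the ON condition holds.
Matching on l.vid = r.vid. A NULL in a compared column never satisfies the condition.
- l[0] vid=5 → 1 match(es) in r → 1 row(s).
- l[1] vid=4 → 2 match(es) in r → 2 row(s).
- l[2] vid=5 → 1 match(es) in r → 1 row(s).
- l[3] vid=7 → 1 match(es) in r → 1 row(s).
- l[4] vid=6 → 2 match(es) in r → 2 row(s).
- l[5] vid=4 → 2 match(es) in r → 2 row(s).
- l[6] vid=NULL → no match; dropped.
After projecting and ordering:
l.plate | r.vid
QE | 4
QE | 4
RF | 5
RF | 5
UI | 6
UI | 6
NULL | 4
NULL | 4
NULL | 7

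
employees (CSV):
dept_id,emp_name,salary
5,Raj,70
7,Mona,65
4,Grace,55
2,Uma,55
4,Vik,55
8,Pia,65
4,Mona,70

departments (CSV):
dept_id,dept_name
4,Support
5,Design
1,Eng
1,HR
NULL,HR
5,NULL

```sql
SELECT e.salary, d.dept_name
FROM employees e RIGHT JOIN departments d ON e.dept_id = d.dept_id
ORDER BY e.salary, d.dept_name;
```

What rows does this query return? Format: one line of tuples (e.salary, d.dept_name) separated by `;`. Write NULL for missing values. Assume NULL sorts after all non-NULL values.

RIGHT JOIN keeps every row from `departments`; unmatched rows get NULL for `employees`'s columns.
Matching on e.dept_id = d.dept_id. A NULL in a compared column never satisfies the condition.
Matched pairs: 5; unmatched d rows kept: 3.

(55, Support); (55, Support); (70, Design); (70, Support); (70, NULL); (NULL, Eng); (NULL, HR); (NULL, HR)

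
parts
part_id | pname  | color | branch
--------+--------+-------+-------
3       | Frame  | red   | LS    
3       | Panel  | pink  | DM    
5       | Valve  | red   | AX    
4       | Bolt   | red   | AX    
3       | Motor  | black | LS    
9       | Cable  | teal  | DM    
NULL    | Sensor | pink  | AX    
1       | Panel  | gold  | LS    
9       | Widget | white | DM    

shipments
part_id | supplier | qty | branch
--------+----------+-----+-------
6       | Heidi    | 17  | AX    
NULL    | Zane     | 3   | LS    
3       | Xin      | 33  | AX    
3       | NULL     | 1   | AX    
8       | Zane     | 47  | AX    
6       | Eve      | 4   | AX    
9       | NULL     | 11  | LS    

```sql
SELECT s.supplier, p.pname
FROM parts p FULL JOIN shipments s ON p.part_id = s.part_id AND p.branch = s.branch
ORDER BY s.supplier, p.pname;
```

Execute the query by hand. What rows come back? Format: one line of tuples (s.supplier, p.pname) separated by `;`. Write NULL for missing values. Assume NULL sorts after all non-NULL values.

FULL OUTER JOIN keeps every row from both sides; unmatched rows get NULL for the other side's columns.
Matching on p.part_id = s.part_id AND p.branch = s.branch. A NULL in a compared column never satisfies the condition.
- p row (part_id=3, branch=LS): no match → kept, s columns NULL.
- p row (part_id=3, branch=DM): no match → kept, s columns NULL.
- p row (part_id=5, branch=AX): no match → kept, s columns NULL.
- p row (part_id=4, branch=AX): no match → kept, s columns NULL.
- p row (part_id=3, branch=LS): no match → kept, s columns NULL.
- p row (part_id=9, branch=DM): no match → kept, s columns NULL.
- p row (part_id=NULL, branch=AX): no match → kept, s columns NULL.
- p row (part_id=1, branch=LS): no match → kept, s columns NULL.
- p row (part_id=9, branch=DM): no match → kept, s columns NULL.
- plus 7 unmatched s row(s), each kept with NULL p columns.

(Eve, NULL); (Heidi, NULL); (Xin, NULL); (Zane, NULL); (Zane, NULL); (NULL, Bolt); (NULL, Cable); (NULL, Frame); (NULL, Motor); (NULL, Panel); (NULL, Panel); (NULL, Sensor); (NULL, Valve); (NULL, Widget); (NULL, NULL); (NULL, NULL)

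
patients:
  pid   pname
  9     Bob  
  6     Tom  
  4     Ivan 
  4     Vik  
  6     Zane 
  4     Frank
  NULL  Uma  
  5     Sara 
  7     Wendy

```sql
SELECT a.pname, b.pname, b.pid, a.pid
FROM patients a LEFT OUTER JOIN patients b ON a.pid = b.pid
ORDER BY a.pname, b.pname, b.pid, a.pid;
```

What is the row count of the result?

17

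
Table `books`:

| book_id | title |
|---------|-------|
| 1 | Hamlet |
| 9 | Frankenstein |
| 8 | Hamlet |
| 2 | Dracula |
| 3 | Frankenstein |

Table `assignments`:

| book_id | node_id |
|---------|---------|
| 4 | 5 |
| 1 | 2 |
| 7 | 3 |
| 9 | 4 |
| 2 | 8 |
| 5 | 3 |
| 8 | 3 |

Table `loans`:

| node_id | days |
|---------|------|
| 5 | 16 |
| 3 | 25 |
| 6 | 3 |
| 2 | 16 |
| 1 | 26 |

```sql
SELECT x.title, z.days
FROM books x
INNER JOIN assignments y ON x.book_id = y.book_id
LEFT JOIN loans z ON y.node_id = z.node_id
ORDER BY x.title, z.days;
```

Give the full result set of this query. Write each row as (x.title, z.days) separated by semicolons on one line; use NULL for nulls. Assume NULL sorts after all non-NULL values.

Step 1 — x INNER JOIN y on book_id → 4 row(s).
Then LEFT JOIN `loans z` on node_id: each of those 4 rows is kept; rows whose y.node_id has no match in z get NULL for z's columns.

(Dracula, NULL); (Frankenstein, NULL); (Hamlet, 16); (Hamlet, 25)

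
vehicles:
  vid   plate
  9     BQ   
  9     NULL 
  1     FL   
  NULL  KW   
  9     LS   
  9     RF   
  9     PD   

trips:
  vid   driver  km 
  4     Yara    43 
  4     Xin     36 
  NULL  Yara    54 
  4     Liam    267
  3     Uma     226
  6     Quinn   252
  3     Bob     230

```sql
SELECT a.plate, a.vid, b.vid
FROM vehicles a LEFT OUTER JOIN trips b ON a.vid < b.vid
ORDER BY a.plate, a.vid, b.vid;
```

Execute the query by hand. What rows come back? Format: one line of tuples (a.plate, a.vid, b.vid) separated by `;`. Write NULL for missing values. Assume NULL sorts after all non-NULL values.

(BQ, 9, NULL); (FL, 1, 3); (FL, 1, 3); (FL, 1, 4); (FL, 1, 4); (FL, 1, 4); (FL, 1, 6); (KW, NULL, NULL); (LS, 9, NULL); (PD, 9, NULL); (RF, 9, NULL); (NULL, 9, NULL)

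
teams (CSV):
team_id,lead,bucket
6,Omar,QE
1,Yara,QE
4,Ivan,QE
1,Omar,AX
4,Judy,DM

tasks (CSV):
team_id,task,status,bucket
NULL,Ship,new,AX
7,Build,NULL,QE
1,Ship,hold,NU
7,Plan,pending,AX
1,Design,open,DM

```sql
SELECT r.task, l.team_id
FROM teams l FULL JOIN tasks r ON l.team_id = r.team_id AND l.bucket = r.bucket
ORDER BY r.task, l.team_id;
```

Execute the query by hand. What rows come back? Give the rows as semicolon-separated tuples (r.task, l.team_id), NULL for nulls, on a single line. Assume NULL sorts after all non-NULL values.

(Build, NULL); (Design, NULL); (Plan, NULL); (Ship, NULL); (Ship, NULL); (NULL, 1); (NULL, 1); (NULL, 4); (NULL, 4); (NULL, 6)

FULL OUTER JOIN keeps every row from both sides; unmatched rows get NULL for the other side's columns.
Matching on l.team_id = r.team_id AND l.bucket = r.bucket. A NULL in a compared column never satisfies the condition.
Matched pairs: 0; unmatched l rows kept: 5; unmatched r rows kept: 5.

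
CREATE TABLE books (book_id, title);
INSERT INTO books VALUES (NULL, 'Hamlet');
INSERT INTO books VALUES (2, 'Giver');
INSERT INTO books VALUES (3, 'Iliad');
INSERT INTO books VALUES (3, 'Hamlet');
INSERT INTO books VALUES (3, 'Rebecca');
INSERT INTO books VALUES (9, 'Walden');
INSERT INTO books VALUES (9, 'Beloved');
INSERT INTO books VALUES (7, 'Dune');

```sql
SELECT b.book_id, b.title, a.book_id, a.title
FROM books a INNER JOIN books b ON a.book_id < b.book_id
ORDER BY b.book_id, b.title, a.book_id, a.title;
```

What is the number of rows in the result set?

17

INNER JOIN keeps only pairs where the ON condition holds.
Matching on a.book_id < b.book_id. A NULL in a compared column never satisfies the condition.
Matched pairs: 17.
Total: 17 rows.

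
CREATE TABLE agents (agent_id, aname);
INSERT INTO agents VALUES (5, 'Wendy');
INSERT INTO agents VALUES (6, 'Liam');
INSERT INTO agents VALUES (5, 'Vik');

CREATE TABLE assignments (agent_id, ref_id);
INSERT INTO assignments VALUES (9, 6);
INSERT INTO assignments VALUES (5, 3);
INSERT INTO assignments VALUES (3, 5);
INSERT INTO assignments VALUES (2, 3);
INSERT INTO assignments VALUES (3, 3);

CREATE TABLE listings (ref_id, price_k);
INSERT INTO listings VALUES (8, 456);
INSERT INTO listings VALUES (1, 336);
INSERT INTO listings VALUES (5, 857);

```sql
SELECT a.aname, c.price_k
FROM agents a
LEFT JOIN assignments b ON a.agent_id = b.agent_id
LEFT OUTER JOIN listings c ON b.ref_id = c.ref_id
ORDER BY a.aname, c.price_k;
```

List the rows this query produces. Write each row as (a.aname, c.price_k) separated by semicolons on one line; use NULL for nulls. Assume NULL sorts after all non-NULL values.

Evaluate left to right. First `agents a LEFT JOIN assignments b` on agent_id: 3 row(s).
Then LEFT JOIN `listings c` on ref_id: each of those 3 rows is kept; rows whose b.ref_id has no match in c get NULL for c's columns.

(Liam, NULL); (Vik, NULL); (Wendy, NULL)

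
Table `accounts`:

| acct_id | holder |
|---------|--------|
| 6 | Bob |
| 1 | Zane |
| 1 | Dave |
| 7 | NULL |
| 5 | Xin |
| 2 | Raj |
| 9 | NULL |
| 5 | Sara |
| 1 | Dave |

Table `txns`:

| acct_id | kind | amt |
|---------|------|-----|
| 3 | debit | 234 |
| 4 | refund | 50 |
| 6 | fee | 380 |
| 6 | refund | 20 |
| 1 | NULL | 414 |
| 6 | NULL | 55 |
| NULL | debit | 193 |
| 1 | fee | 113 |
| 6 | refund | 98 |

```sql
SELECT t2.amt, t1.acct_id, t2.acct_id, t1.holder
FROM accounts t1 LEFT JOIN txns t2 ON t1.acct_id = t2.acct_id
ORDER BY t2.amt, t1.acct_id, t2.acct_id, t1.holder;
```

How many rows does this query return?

15

LEFT JOIN keeps every row from `accounts`; unmatched rows get NULL for `txns`'s columns.
Matching on t1.acct_id = t2.acct_id. A NULL in a compared column never satisfies the condition.
Matched pairs: 10; unmatched t1 rows kept: 5.
Total: 10 matched + 5 padded = 15 rows.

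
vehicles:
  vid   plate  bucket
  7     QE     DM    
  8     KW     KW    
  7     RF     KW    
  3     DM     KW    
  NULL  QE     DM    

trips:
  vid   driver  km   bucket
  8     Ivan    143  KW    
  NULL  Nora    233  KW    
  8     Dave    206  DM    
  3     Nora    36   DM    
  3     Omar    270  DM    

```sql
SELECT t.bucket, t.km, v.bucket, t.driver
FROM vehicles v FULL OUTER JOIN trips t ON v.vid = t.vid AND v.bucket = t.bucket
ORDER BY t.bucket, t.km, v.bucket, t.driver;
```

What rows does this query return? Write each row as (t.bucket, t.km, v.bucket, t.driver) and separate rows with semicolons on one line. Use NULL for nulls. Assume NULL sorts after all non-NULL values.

(DM, 36, NULL, Nora); (DM, 206, NULL, Dave); (DM, 270, NULL, Omar); (KW, 143, KW, Ivan); (KW, 233, NULL, Nora); (NULL, NULL, DM, NULL); (NULL, NULL, DM, NULL); (NULL, NULL, KW, NULL); (NULL, NULL, KW, NULL)

FULL OUTER JOIN keeps every row from both sides; unmatched rows get NULL for the other side's columns.
Matching on v.vid = t.vid AND v.bucket = t.bucket. A NULL in a compared column never satisfies the condition.
Matched pairs: 1; unmatched v rows kept: 4; unmatched t rows kept: 4.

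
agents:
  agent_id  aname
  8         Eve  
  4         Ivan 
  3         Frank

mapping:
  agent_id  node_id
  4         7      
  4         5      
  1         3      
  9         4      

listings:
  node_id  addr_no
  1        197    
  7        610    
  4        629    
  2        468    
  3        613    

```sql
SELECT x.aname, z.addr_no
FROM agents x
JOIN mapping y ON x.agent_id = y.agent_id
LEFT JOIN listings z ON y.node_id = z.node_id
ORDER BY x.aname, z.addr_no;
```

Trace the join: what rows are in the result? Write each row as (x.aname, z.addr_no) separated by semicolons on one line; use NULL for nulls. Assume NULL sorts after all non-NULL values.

(Ivan, 610); (Ivan, NULL)

Joins associate left-to-right: agents INNER JOIN mapping on agent_id gives 2 intermediate row(s).
Then LEFT JOIN `listings z` on node_id: each of those 2 rows is kept; rows whose y.node_id has no match in z get NULL for z's columns.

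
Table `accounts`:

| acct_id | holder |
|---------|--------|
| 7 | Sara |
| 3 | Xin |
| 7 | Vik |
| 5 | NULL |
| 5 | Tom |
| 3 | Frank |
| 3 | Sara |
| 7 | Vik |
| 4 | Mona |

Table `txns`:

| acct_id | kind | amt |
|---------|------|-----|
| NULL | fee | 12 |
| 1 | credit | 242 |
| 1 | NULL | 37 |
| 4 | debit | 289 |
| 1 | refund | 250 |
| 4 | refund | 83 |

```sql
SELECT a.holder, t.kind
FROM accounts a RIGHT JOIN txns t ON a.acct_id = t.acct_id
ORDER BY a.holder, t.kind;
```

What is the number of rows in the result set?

6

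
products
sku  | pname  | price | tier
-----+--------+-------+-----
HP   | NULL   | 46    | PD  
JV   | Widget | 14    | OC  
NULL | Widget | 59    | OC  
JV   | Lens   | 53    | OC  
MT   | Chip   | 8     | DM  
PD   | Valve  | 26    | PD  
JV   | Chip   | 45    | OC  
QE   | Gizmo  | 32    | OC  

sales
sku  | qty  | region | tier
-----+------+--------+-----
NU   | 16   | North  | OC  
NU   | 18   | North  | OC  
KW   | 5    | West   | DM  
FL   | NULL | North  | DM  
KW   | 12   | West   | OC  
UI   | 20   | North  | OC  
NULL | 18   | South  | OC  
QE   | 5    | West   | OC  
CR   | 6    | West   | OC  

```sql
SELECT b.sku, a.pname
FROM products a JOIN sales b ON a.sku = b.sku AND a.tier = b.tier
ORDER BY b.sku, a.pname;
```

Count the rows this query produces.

INNER JOIN keeps only pairs where the ON condition holds.
Matching on a.sku = b.sku AND a.tier = b.tier. A NULL in a compared column never satisfies the condition.
- a[0] sku=HP, tier=PD → no match; dropped.
- a[1] sku=JV, tier=OC → no match; dropped.
- a[2] sku=NULL, tier=OC → no match; dropped.
- a[3] sku=JV, tier=OC → no match; dropped.
- a[4] sku=MT, tier=DM → no match; dropped.
- a[5] sku=PD, tier=PD → no match; dropped.
- a[6] sku=JV, tier=OC → no match; dropped.
- a[7] sku=QE, tier=OC → 1 match(es) in b → 1 row(s).
Total: 1 rows.

1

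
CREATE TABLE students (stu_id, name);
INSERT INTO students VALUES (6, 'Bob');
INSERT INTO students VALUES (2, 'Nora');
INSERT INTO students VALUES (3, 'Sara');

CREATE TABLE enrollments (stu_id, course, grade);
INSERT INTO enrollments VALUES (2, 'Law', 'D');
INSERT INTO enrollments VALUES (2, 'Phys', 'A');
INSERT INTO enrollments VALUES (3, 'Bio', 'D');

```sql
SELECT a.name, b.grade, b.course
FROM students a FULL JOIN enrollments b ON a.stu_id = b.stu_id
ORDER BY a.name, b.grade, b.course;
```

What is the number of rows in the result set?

FULL OUTER JOIN keeps every row from both sides; unmatched rows get NULL for the other side's columns.
Matching on a.stu_id = b.stu_id.
Matched pairs: 3; unmatched a rows kept: 1; unmatched b rows kept: 0.
Total: 3 matched + 1 padded = 4 rows.

4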